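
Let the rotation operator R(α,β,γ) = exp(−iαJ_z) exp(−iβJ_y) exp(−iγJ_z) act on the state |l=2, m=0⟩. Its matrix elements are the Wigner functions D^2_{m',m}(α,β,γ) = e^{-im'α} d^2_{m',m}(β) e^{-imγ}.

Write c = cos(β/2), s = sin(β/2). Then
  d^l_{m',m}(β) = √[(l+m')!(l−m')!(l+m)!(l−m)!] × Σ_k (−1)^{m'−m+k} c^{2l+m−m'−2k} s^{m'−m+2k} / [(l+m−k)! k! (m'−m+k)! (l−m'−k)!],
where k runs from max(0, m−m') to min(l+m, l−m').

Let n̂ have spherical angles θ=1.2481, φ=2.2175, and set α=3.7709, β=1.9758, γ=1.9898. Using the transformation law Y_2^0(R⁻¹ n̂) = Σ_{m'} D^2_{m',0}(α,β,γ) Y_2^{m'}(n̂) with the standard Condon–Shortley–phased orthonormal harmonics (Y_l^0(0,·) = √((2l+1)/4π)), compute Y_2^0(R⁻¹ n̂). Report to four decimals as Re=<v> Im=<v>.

Re=-0.3040 Im=0.0000

Need the full column D^2_{m',0} for m'=−2..2 at α=3.7709, β=1.9758, γ=1.9898.
cos(β/2)=0.550444, sin(β/2)=0.834872
d^2_{-2,0}: single k=2 term ⇒ +0.517300;  D = +0.158881+0.492296i
d^2_{-1,0}: k∈[1..2] ⇒ +0.341064 -0.784600 = -0.443537;  D = +0.358571+0.261059i
d^2_{0,0}: k∈[0..2] ⇒ +0.091802 -0.844747 +0.485824 = -0.267120;  D = -0.267120+0.000000i
d^2_{1,0}: k∈[0..1] ⇒ -0.341064 +0.784600 = +0.443537;  D = -0.358571+0.261059i
d^2_{2,0}: single k=0 term ⇒ +0.517300;  D = +0.158881-0.492296i
Y_2^{m'}(θ=1.2481,φ=2.2175) and Σ D·Y over m':
  (+0.1589+0.4923i)·(-0.0951+0.3341i)  (+0.3586+0.2611i)·(-0.1400-0.1854i)  (-0.2671+0.0000i)·(-0.2202+0.0000i)  (-0.3586+0.2611i)·(+0.1400-0.1854i)  (+0.1589-0.4923i)·(-0.0951-0.3341i)
Y_2^0(R⁻¹ n̂) = -0.303986-0.000000i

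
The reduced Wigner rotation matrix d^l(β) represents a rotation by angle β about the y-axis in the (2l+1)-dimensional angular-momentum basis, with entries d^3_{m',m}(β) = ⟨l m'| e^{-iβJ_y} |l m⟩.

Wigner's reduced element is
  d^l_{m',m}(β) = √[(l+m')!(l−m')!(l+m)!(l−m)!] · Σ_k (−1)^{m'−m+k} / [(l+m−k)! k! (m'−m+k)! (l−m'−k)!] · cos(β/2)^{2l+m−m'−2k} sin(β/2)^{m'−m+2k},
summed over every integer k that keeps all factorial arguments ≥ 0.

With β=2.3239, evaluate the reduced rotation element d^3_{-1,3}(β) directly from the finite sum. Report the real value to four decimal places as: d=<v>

d=0.4339

d^3_{-1,3}(β=2.3239) via Wigner's sum:
With c≡cos(β/2)=0.397551 and s≡sin(β/2)=0.917580, N=[2·24·720·1]^{1/2}=185.903201
k∈{4} keeps every argument non-negative
  k=4: (−1)^0·185.9032/(48)·0.3976^2·0.9176^4 = +0.433918
d^3_{-1,3}(2.3239) = +0.433918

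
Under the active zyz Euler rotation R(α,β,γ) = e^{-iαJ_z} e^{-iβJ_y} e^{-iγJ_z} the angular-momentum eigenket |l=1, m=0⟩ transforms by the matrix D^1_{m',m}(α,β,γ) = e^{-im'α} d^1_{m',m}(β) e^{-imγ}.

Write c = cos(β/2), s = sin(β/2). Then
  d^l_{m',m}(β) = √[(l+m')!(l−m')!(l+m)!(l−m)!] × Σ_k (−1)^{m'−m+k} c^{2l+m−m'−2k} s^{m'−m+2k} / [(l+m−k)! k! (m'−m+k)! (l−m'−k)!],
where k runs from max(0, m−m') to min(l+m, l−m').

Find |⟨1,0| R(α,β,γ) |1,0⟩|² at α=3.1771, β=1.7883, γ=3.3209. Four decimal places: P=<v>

Split into d^1_{0,0}(β=1.7883) × two z-phases.
c=cos(1.7883/2)=0.626182, s=sin(1.7883/2)=0.779677; N=√[1·1·1·1]=1.000000
k∈{0,1} keeps every argument non-negative
  k=0: (−1)^0·1.0000/(1)·0.6262^2·0.7797^0 = +0.392104
  k=1: (−1)^1·1.0000/(1)·0.6262^0·0.7797^2 = -0.607896
d^1_{0,0}(1.7883) = +0.392104 -0.607896 = -0.215793
|D^1_{0,0}|² = |d^1_{0,0}(β)|² = (-0.215793)² = 0.046567 (the z-rotation phases have unit modulus)

P=0.0466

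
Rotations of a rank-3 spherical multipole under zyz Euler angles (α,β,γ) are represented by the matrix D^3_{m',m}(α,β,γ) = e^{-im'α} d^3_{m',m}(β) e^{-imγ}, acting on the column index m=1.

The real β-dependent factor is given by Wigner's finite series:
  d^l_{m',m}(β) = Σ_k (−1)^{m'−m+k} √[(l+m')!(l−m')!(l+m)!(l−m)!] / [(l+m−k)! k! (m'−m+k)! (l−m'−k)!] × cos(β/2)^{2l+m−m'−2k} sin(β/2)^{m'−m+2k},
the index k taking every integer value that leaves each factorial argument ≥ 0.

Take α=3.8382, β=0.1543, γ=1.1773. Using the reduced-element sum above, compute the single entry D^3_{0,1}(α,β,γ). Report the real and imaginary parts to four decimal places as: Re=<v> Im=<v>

Re=0.0991 Im=-0.2386

Split into d^3_{0,1}(β=0.1543) × two z-phases.
With c≡cos(β/2)=0.997025 and s≡sin(β/2)=0.077073, N=[6·6·24·2]^{1/2}=41.569219
k: max(0,(1)−(0))=1 … min(3+(1),3−(0))=3
  k=1: (−1)^0·41.5692/(12)·0.9970^5·0.0771^1 = +0.263043
  k=2: (−1)^1·41.5692/(4)·0.9970^3·0.0771^3 = -0.004716
  k=3: (−1)^2·41.5692/(12)·0.9970^1·0.0771^5 = +0.000009
d^3_{0,1}(0.1543) = +0.263043 -0.004716 +0.000009 = +0.258337
Attach z-rotation phases: D = e^{-i(0)(3.8382)}·(+0.258337)·e^{-i(1)(1.1773)} = +0.099051-0.238593i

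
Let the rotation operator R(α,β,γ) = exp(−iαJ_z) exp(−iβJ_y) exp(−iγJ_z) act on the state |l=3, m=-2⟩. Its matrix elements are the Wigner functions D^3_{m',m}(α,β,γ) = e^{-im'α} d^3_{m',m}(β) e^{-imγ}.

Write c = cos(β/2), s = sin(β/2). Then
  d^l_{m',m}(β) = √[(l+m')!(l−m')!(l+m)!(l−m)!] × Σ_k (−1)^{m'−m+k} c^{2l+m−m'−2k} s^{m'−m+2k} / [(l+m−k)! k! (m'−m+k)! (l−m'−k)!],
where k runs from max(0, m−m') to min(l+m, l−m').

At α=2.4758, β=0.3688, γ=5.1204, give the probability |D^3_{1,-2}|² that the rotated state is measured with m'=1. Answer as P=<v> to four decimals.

D^3_{1,-2}(2.4758,0.3688,5.1204) = e^{-i·1·2.4758}·d^3_{1,-2}(0.3688)·e^{-i·-2·5.1204}. Compute d first:
c=cos(0.3688/2)=0.983046, s=sin(0.3688/2)=0.183357; N=√[24·2·1·120]=75.894664
Admissible k: 0..1 (factorial args all ≥0)
  k=0: (−1)^3·75.8947/(12)·0.9830^3·0.1834^3 = -0.037038
  k=1: (−1)^4·75.8947/(24)·0.9830^1·0.1834^5 = +0.000644
d^3_{1,-2}(0.3688) = -0.037038 +0.000644 = -0.036393
|D^3_{1,-2}|² = |d^3_{1,-2}(β)|² = (-0.036393)² = 0.001324 (the z-rotation phases have unit modulus)

P=0.0013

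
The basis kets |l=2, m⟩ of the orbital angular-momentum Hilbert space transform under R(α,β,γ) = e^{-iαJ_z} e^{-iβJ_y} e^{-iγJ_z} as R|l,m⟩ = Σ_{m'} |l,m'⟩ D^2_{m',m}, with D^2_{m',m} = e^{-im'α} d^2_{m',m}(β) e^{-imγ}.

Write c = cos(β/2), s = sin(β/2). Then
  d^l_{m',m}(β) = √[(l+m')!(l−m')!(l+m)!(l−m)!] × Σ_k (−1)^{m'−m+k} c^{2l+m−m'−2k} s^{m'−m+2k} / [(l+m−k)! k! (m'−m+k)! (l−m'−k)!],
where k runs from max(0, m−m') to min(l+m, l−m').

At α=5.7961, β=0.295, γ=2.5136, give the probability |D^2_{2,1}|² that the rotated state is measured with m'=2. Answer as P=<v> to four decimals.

D^2_{2,1}(5.7961,0.295,2.5136) = e^{-i·2·5.7961}·d^2_{2,1}(0.295)·e^{-i·1·2.5136}. Compute d first:
Half-angle: c=0.989142, s=0.146966. N=√(24·1·6·1)=12.000000
Admissible k: 0..0 (factorial args all ≥0)
  k=0: (−1)^1·12.0000/(6)·0.9891^3·0.1470^1 = -0.284460
d^2_{2,1}(0.295) = -0.284460
|D^2_{2,1}|² = |d^2_{2,1}(β)|² = (-0.284460)² = 0.080918 (the z-rotation phases have unit modulus)

P=0.0809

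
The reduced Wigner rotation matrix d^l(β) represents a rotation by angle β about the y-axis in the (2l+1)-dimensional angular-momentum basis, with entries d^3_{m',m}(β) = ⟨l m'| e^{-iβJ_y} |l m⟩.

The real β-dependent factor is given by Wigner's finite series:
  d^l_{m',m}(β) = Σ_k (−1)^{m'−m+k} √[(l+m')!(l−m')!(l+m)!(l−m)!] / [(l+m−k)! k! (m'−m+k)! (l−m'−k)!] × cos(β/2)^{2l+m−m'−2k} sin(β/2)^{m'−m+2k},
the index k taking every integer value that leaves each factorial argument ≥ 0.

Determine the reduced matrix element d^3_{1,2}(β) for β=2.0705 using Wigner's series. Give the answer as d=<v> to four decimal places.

d^3_{1,2}(β=2.0705) via Wigner's sum:
With c≡cos(β/2)=0.510311 and s≡sin(β/2)=0.859990, N=[24·2·120·1]^{1/2}=75.894664
k∈{1,2} keeps every argument non-negative
  k=1: (−1)^0·75.8947/(24)·0.5103^5·0.8600^1 = +0.094117
  k=2: (−1)^1·75.8947/(12)·0.5103^3·0.8600^3 = -0.534583
d^3_{1,2}(2.0705) = +0.094117 -0.534583 = -0.440466

d=-0.4405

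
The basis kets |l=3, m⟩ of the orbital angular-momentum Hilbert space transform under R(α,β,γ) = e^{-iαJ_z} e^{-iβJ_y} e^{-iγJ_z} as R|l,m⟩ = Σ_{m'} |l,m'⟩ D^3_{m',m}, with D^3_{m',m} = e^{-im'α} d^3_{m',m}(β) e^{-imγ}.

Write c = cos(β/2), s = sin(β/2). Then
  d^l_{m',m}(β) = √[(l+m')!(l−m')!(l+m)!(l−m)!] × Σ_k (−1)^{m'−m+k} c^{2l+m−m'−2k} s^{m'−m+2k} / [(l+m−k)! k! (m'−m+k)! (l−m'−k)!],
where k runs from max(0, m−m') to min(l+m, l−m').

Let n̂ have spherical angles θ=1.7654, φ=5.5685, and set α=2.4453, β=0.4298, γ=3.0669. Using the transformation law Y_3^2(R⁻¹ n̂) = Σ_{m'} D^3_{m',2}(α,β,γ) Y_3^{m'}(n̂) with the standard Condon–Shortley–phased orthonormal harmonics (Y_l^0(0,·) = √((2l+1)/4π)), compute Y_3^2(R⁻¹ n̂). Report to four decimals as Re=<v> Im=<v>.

Re=-0.3911 Im=-0.0412

Need the full column D^3_{m',2} for m'=−3..3 at α=2.4453, β=0.4298, γ=3.0669.
cos(β/2)=0.976998, sin(β/2)=0.213250
d^3_{-3,2}: single k=5 term ⇒ +0.001055;  D = +0.000380+0.000984i
d^3_{-2,2}: k∈[4..5] ⇒ +0.009870 -0.000094 = +0.009776;  D = +0.003146-0.009256i
d^3_{-1,2}: k∈[3..4] ⇒ +0.057197 -0.001362 = +0.055835;  D = -0.047691+0.029037i
d^3_{0,2}: k∈[2..3] ⇒ +0.226940 -0.010812 = +0.216129;  D = +0.213721+0.032166i
d^3_{1,2}: k∈[1..2] ⇒ +0.600283 -0.057197 = +0.543086;  D = -0.360188-0.406457i
d^3_{2,2}: k∈[0..1] ⇒ +0.869684 -0.207167 = +0.662516;  D = +0.019095+0.662241i
d^3_{3,2}: single k=0 term ⇒ -0.464977;  D = -0.287820+0.365190i
Y_3^{m'}(θ=1.7654,φ=5.5685) and Σ D·Y over m':
  (+0.0004+0.0010i)·(-0.2137+0.3310i)  (+0.0031-0.0093i)·(-0.0268-0.1883i)  (-0.0477+0.0290i)·(-0.1947-0.1690i)  (+0.2137+0.0322i)·(+0.2030+0.0000i)  (-0.3602-0.4065i)·(+0.1947-0.1690i)  (+0.0191+0.6622i)·(-0.0268+0.1883i)  (-0.2878+0.3652i)·(+0.2137+0.3310i)
Y_3^2(R⁻¹ n̂) = -0.391109-0.041179i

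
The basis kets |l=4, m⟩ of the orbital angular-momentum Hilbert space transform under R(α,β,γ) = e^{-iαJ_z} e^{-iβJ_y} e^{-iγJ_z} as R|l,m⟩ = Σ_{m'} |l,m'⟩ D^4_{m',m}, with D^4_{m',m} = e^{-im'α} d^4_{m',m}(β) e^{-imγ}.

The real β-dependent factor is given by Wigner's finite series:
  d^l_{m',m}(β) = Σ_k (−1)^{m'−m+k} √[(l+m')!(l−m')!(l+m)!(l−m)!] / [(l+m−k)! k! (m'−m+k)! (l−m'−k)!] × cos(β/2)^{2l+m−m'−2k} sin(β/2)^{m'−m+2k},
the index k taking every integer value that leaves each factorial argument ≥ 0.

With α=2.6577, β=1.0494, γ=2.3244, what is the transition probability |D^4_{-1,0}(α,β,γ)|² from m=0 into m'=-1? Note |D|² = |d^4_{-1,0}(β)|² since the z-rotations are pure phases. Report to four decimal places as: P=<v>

Split into d^4_{-1,0}(β=1.0494) × two z-phases.
Half-angle: c=0.865474, s=0.500953. N=√(6·120·24·24)=643.987578
k∈{1,2,3,4} keeps every argument non-negative
  k=1: (−1)^0·643.9876/(144)·0.8655^7·0.5010^1 = +0.814876
  k=2: (−1)^1·643.9876/(24)·0.8655^5·0.5010^3 = -1.638057
  k=3: (−1)^2·643.9876/(24)·0.8655^3·0.5010^5 = +0.548802
  k=4: (−1)^3·643.9876/(144)·0.8655^1·0.5010^7 = -0.030644
d^4_{-1,0}(1.0494) = +0.814876 -1.638057 +0.548802 -0.030644 = -0.305024
|D^4_{-1,0}|² = |d^4_{-1,0}(β)|² = (-0.305024)² = 0.093040 (the z-rotation phases have unit modulus)

P=0.0930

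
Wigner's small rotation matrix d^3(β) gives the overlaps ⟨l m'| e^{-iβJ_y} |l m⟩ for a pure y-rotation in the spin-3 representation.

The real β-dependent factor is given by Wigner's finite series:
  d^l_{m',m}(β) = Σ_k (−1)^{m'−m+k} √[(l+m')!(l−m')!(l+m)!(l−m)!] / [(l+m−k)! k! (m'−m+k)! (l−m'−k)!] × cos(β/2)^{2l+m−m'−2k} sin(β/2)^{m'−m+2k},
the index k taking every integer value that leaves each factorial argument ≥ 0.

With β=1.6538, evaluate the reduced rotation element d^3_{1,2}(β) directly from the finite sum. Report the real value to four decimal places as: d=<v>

d=-0.4511

d^3_{1,2}(β=1.6538) via Wigner's sum:
Half-angle: c=0.677160, s=0.735836. N=√(24·2·120·1)=75.894664
k∈{1,2} keeps every argument non-negative
  k=1: (−1)^0·75.8947/(24)·0.6772^5·0.7358^1 = +0.331312
  k=2: (−1)^1·75.8947/(12)·0.6772^3·0.7358^3 = -0.782432
d^3_{1,2}(1.6538) = +0.331312 -0.782432 = -0.451120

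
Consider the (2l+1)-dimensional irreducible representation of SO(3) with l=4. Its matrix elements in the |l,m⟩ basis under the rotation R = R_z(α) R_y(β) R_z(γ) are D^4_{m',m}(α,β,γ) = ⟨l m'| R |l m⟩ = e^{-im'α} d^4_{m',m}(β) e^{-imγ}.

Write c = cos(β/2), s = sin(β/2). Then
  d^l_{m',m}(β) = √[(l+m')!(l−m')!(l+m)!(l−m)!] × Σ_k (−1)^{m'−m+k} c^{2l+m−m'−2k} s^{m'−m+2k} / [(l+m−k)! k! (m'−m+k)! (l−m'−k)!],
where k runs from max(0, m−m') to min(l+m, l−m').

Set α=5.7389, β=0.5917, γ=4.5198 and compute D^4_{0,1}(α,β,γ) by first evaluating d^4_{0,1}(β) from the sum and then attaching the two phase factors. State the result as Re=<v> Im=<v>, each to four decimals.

Re=-0.0903 Im=0.4629

Split into d^4_{0,1}(β=0.5917) × two z-phases.
With c≡cos(β/2)=0.956555 and s≡sin(β/2)=0.291553, N=[24·24·120·6]^{1/2}=643.987578
k∈{1,2,3,4} keeps every argument non-negative
  k=1: (−1)^0·643.9876/(144)·0.9566^7·0.2916^1 = +0.955435
  k=2: (−1)^1·643.9876/(24)·0.9566^5·0.2916^3 = -0.532559
  k=3: (−1)^2·643.9876/(24)·0.9566^3·0.2916^5 = +0.049475
  k=4: (−1)^3·643.9876/(144)·0.9566^1·0.2916^7 = -0.000766
d^4_{0,1}(0.5917) = +0.955435 -0.532559 +0.049475 -0.000766 = +0.471584
Attach z-rotation phases: D = e^{-i(0)(5.7389)}·(+0.471584)·e^{-i(1)(4.5198)} = -0.090262+0.462866i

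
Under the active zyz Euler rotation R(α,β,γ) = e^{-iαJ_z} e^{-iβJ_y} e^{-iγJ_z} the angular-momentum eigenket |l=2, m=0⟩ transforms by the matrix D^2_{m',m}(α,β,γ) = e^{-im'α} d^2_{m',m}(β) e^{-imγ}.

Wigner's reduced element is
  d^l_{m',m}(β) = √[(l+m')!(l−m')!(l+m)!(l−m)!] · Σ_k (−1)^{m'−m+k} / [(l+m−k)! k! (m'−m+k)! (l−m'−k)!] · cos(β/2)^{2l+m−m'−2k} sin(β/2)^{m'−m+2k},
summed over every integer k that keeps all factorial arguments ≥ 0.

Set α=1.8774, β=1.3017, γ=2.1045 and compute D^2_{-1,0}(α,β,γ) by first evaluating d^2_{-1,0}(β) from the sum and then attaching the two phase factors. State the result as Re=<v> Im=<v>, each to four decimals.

Re=-0.0947 Im=0.2993

Split into d^2_{-1,0}(β=1.3017) × two z-phases.
With c≡cos(β/2)=0.795569 and s≡sin(β/2)=0.605863, N=[1·6·2·2]^{1/2}=4.898979
k∈{1,2} keeps every argument non-negative
  k=1: (−1)^0·4.8990/(2)·0.7956^3·0.6059^1 = +0.747281
  k=2: (−1)^1·4.8990/(2)·0.7956^1·0.6059^3 = -0.433388
d^2_{-1,0}(1.3017) = +0.747281 -0.433388 = +0.313893
D = (-0.301822+0.953364i)·(+0.313893)·(+1.000000+0.000000i) = -0.094740+0.299254i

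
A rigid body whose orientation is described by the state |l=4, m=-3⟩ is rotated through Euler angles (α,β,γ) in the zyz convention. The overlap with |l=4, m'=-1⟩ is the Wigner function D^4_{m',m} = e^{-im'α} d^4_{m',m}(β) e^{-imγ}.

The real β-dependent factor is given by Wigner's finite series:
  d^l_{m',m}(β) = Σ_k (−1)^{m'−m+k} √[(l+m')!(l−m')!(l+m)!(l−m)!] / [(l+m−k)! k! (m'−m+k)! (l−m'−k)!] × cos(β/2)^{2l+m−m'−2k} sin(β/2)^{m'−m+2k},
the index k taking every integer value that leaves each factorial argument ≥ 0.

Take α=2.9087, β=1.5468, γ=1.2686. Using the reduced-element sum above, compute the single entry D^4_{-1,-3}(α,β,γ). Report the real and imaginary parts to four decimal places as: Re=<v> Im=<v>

Re=-0.2780 Im=-0.1279

D^4_{-1,-3}(2.9087,1.5468,1.2686) = e^{-i·-1·2.9087}·d^4_{-1,-3}(1.5468)·e^{-i·-3·1.2686}. Compute d first:
With c≡cos(β/2)=0.715540 and s≡sin(β/2)=0.698572, N=[6·120·1·5040]^{1/2}=1904.940944
k∈{0,1} keeps every argument non-negative
  k=0: (−1)^2·1904.9409/(240)·0.7155^6·0.6986^2 = +0.519870
  k=1: (−1)^3·1904.9409/(144)·0.7155^4·0.6986^4 = -0.825846
d^4_{-1,-3}(1.5468) = +0.519870 -0.825846 = -0.305975
Phases: e^{-i·(-1)·2.9087}=-0.973003+0.230793i, e^{-i·(-3)·1.2686}=-0.787406-0.616435i ⇒ D=-0.277953-0.127918i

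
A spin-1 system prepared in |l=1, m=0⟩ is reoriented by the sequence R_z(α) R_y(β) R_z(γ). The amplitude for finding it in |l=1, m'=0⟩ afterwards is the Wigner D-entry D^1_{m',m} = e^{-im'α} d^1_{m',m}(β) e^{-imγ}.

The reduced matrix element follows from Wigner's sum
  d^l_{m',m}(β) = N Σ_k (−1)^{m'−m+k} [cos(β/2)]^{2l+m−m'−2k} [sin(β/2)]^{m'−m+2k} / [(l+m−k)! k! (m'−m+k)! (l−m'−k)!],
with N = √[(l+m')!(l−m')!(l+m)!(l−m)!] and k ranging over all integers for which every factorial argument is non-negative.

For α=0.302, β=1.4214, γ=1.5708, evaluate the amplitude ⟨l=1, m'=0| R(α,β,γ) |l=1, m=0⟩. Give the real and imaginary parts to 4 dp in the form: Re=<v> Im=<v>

Re=0.1488 Im=0.0000

First d^1_{0,0}(β=1.4214), then the phase factors e^{-i(0)α} and e^{-i(0)γ}:
Half-angle: c=0.757905, s=0.652364. N=√(1·1·1·1)=1.000000
k: max(0,(0)−(0))=0 … min(1+(0),1−(0))=1
  k=0: (−1)^0·1.0000/(1)·0.7579^2·0.6524^0 = +0.574421
  k=1: (−1)^1·1.0000/(1)·0.7579^0·0.6524^2 = -0.425579
d^1_{0,0}(1.4214) = +0.574421 -0.425579 = +0.148841
Attach z-rotation phases: D = e^{-i(0)(0.302)}·(+0.148841)·e^{-i(0)(1.5708)} = +0.148841+0.000000i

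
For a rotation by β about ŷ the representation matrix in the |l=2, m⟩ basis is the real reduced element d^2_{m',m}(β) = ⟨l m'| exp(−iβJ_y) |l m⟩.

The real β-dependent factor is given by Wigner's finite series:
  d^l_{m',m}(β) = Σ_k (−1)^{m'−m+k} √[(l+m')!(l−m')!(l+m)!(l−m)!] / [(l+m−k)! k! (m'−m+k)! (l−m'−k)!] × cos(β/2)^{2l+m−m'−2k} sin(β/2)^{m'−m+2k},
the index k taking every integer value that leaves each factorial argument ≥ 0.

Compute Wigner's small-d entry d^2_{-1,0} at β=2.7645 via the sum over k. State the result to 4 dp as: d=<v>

d=-0.4193

d^2_{-1,0}(β=2.7645) via Wigner's sum:
Half-angle: c=0.187431, s=0.982278. N=√(1·6·2·2)=4.898979
k: max(0,(0)−(-1))=1 … min(2+(0),2−(-1))=2
  k=1: (−1)^0·4.8990/(2)·0.1874^3·0.9823^1 = +0.015843
  k=2: (−1)^1·4.8990/(2)·0.1874^1·0.9823^3 = -0.435131
d^2_{-1,0}(2.7645) = +0.015843 -0.435131 = -0.419288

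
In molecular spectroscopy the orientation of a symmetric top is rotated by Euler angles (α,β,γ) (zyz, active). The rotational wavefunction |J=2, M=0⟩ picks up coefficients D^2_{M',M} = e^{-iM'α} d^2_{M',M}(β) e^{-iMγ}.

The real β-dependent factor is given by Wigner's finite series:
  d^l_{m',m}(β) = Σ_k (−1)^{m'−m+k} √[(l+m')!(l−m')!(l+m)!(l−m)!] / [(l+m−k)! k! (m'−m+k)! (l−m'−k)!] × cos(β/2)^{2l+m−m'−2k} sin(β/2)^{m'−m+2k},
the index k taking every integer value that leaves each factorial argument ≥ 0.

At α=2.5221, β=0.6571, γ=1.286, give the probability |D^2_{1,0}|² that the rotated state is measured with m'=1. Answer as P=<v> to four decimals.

D^2_{1,0}(2.5221,0.6571,1.286) = e^{-i·1·2.5221}·d^2_{1,0}(0.6571)·e^{-i·0·1.286}. Compute d first:
Half-angle: c=0.946511, s=0.322671. N=√(6·1·2·2)=4.898979
k: max(0,(0)−(1))=0 … min(2+(0),2−(1))=1
  k=0: (−1)^1·4.8990/(2)·0.9465^3·0.3227^1 = -0.670213
  k=1: (−1)^2·4.8990/(2)·0.9465^1·0.3227^3 = +0.077890
d^2_{1,0}(0.6571) = -0.670213 +0.077890 = -0.592323
|D^2_{1,0}|² = |d^2_{1,0}(β)|² = (-0.592323)² = 0.350847 (the z-rotation phases have unit modulus)

P=0.3508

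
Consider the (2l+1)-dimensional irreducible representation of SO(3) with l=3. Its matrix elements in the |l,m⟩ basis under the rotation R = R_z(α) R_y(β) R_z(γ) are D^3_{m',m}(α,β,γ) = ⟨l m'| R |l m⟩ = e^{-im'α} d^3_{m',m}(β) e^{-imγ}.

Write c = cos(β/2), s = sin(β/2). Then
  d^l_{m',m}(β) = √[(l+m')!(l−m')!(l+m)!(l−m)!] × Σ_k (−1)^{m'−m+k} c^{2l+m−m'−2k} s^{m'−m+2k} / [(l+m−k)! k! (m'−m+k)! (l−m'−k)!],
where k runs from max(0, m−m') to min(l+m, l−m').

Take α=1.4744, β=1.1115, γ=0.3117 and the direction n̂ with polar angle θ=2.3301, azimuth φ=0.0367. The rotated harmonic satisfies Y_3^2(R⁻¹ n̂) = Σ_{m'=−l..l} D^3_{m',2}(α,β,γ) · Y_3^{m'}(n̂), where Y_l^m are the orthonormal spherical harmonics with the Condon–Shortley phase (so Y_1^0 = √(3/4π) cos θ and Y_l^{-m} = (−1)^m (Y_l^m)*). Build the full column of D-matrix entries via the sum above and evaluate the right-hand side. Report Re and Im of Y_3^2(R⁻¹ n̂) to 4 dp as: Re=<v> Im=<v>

Re=0.1387 Im=0.1616

Need the full column D^3_{m',2} for m'=−3..3 at α=1.4744, β=1.1115, γ=0.3117.
cos(β/2)=0.849505, sin(β/2)=0.527581
d^3_{-3,2}: single k=5 term ⇒ +0.085052;  D = -0.067284-0.052026i
d^3_{-2,2}: k∈[4..5] ⇒ +0.279548 -0.021564 = +0.257984;  D = -0.176719+0.187953i
d^3_{-1,2}: k∈[3..4] ⇒ +0.569370 -0.109802 = +0.459568;  D = +0.302961+0.345567i
d^3_{0,2}: k∈[2..3] ⇒ +0.793966 -0.306230 = +0.487736;  D = +0.395992-0.284740i
d^3_{1,2}: k∈[1..2] ⇒ +0.738106 -0.569370 = +0.168736;  D = -0.084865-0.145842i
d^3_{2,2}: k∈[0..1] ⇒ +0.375834 -0.724789 = -0.348955;  D = +0.317100-0.145662i
d^3_{3,2}: single k=0 term ⇒ -0.571734;  D = -0.187542-0.540100i
Y_3^{m'}(θ=2.3301,φ=0.0367) and Σ D·Y over m':
  (-0.0673-0.0520i)·(+0.1582-0.0175i)  (-0.1767+0.1880i)·(-0.3691+0.0271i)  (+0.3030+0.3456i)·(+0.3208-0.0118i)  (+0.3960-0.2847i)·(+0.1620+0.0000i)  (-0.0849-0.1458i)·(-0.3208-0.0118i)  (+0.3171-0.1457i)·(-0.3691-0.0271i)  (-0.1875-0.5401i)·(-0.1582-0.0175i)
Y_3^2(R⁻¹ n̂) = +0.138707+0.161648i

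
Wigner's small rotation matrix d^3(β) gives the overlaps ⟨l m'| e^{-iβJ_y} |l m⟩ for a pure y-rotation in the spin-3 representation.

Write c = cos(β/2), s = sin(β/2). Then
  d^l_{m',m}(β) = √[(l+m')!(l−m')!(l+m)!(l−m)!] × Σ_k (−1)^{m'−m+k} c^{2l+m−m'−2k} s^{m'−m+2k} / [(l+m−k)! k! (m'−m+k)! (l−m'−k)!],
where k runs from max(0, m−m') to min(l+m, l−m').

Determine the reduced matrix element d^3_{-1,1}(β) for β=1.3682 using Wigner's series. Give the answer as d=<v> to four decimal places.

d^3_{-1,1}(β=1.3682) via Wigner's sum:
With c≡cos(β/2)=0.774988 and s≡sin(β/2)=0.631976, N=[2·24·24·2]^{1/2}=48.000000
k∈{2,3,4} keeps every argument non-negative
  k=2: (−1)^0·48.0000/(8)·0.7750^4·0.6320^2 = +0.864435
  k=3: (−1)^1·48.0000/(6)·0.7750^2·0.6320^4 = -0.766446
  k=4: (−1)^2·48.0000/(48)·0.7750^0·0.6320^6 = +0.063709
d^3_{-1,1}(1.3682) = +0.864435 -0.766446 +0.063709 = +0.161698

d=0.1617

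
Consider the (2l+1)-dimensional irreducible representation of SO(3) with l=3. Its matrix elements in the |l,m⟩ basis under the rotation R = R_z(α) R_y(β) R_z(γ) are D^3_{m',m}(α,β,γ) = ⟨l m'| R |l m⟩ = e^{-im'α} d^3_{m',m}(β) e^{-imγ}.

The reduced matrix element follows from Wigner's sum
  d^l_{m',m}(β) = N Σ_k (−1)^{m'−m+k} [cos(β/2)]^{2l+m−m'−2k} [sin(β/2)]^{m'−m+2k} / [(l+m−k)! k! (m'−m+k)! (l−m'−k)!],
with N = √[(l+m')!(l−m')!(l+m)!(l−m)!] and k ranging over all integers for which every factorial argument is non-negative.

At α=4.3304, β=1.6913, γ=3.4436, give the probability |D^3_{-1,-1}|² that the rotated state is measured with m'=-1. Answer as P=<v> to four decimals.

Split into d^3_{-1,-1}(β=1.6913) × two z-phases.
c=cos(1.6913/2)=0.663245, s=sin(1.6913/2)=0.748402; N=√[2·24·2·24]=48.000000
k: max(0,(-1)−(-1))=0 … min(3+(-1),3−(-1))=2
  k=0: (−1)^0·48.0000/(48)·0.6632^6·0.7484^0 = +0.085122
  k=1: (−1)^1·48.0000/(6)·0.6632^4·0.7484^2 = -0.867074
  k=2: (−1)^2·48.0000/(8)·0.6632^2·0.7484^4 = +0.828018
d^3_{-1,-1}(1.6913) = +0.085122 -0.867074 +0.828018 = +0.046066
|D^3_{-1,-1}|² = |d^3_{-1,-1}(β)|² = (+0.046066)² = 0.002122 (the z-rotation phases have unit modulus)

P=0.0021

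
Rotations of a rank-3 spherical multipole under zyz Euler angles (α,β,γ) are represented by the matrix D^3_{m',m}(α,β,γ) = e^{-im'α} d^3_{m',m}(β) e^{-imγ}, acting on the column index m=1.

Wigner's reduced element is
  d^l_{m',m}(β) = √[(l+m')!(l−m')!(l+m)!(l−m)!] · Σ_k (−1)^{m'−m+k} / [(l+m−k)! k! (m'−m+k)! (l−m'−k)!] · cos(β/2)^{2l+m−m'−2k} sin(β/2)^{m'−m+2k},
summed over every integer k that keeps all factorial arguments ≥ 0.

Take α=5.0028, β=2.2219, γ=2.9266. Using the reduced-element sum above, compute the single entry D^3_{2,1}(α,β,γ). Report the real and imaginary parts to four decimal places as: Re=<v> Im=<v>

Re=0.3260 Im=-0.1249

First d^3_{2,1}(β=2.2219), then the phase factors e^{-i(2)α} and e^{-i(1)γ}:
c=cos(2.2219/2)=0.443810, s=sin(2.2219/2)=0.896121; N=√[120·1·24·2]=75.894664
k∈{0,1} keeps every argument non-negative
  k=0: (−1)^1·75.8947/(24)·0.4438^5·0.8961^1 = -0.048793
  k=1: (−1)^2·75.8947/(12)·0.4438^3·0.8961^3 = +0.397852
d^3_{2,1}(2.2219) = -0.048793 +0.397852 = +0.349060
Phases: e^{-i·(2)·5.0028}=-0.836012+0.548711i, e^{-i·(1)·2.9266}=-0.976978-0.213340i ⇒ D=+0.325962-0.124867i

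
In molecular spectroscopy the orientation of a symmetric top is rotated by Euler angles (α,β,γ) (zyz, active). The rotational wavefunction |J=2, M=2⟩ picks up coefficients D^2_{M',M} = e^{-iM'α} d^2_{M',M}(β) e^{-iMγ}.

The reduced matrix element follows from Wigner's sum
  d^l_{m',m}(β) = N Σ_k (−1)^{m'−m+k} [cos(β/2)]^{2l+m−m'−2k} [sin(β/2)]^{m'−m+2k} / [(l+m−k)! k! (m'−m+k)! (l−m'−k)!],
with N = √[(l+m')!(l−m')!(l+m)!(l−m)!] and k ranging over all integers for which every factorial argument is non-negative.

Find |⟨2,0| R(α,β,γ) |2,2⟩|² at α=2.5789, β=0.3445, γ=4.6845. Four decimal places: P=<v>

First d^2_{0,2}(β=0.3445), then the phase factors e^{-i(0)α} and e^{-i(2)γ}:
With c≡cos(β/2)=0.985202 and s≡sin(β/2)=0.171399, N=[2·2·24·1]^{1/2}=9.797959
k: max(0,(2)−(0))=2 … min(2+(2),2−(0))=2
  k=2: (−1)^0·9.7980/(4)·0.9852^2·0.1714^2 = +0.069847
d^2_{0,2}(0.3445) = +0.069847
|D^2_{0,2}|² = |d^2_{0,2}(β)|² = (+0.069847)² = 0.004879 (the z-rotation phases have unit modulus)

P=0.0049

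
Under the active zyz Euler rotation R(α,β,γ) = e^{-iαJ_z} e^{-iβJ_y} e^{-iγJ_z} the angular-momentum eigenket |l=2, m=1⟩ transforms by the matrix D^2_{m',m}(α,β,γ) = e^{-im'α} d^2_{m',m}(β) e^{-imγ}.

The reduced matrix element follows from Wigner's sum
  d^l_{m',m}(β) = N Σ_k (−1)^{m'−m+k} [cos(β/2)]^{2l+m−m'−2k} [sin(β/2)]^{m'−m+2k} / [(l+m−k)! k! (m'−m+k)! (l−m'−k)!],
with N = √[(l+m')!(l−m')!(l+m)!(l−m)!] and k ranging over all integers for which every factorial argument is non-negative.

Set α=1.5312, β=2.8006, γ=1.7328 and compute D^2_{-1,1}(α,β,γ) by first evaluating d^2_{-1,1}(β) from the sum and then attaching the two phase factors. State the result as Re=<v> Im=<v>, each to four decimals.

D^2_{-1,1}(1.5312,2.8006,1.7328) = e^{-i·-1·1.5312}·d^2_{-1,1}(2.8006)·e^{-i·1·1.7328}. Compute d first:
Half-angle: c=0.169672, s=0.985501. N=√(1·6·6·1)=6.000000
k∈{2,3} keeps every argument non-negative
  k=2: (−1)^0·6.0000/(2)·0.1697^2·0.9855^2 = +0.083879
  k=3: (−1)^1·6.0000/(6)·0.1697^0·0.9855^4 = -0.943252
d^2_{-1,1}(2.8006) = +0.083879 -0.943252 = -0.859373
D = (+0.039586+0.999216i)·(-0.859373)·(-0.161296-0.986906i) = -0.841969+0.172078i

Re=-0.8420 Im=0.1721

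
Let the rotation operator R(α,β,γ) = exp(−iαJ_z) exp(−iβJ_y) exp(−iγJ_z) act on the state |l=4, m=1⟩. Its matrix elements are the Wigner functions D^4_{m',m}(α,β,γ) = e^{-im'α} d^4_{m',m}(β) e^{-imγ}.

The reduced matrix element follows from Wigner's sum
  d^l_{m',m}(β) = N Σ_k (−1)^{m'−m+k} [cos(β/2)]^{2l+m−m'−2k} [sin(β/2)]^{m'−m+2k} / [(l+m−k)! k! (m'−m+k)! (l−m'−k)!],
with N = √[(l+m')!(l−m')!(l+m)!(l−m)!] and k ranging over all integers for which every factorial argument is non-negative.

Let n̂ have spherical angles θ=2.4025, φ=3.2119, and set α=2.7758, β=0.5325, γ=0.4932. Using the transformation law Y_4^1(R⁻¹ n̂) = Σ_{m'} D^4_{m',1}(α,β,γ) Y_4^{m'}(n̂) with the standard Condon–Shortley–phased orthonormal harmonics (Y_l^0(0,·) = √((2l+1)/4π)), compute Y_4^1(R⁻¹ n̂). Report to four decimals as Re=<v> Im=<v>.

Re=-0.3233 Im=0.0613

Need the full column D^4_{m',1} for m'=−4..4 at α=2.7758, β=0.5325, γ=0.4932.
cos(β/2)=0.964764, sin(β/2)=0.263115
d^4_{-4,1}: single k=5 term ⇒ +0.008474;  D = -0.003187-0.007852i
d^4_{-3,1}: k∈[4..5] ⇒ +0.054927 -0.002451 = +0.052476;  D = +0.001038+0.052466i
d^4_{-2,1}: k∈[3..5] ⇒ +0.215308 -0.024022 +0.000357 = +0.191644;  D = +0.064996-0.180286i
d^4_{-1,1}: k∈[2..5] ⇒ +0.558239 -0.124564 +0.004632 -0.000023 = +0.438285;  D = -0.286288+0.331863i
d^4_{0,1}: k∈[1..4] ⇒ +0.915398 -0.408518 +0.030385 -0.000377 = +0.536888;  D = +0.472903-0.254188i
d^4_{1,1}: k∈[0..3] ⇒ +0.750533 -0.837358 +0.124564 -0.003088 = +0.034650;  D = -0.034369+0.004403i
d^4_{2,1}: k∈[0..2] ⇒ -0.868423 +0.322962 -0.016014 = -0.561475;  D = -0.545597-0.132583i
d^4_{3,1}: k∈[0..1] ⇒ +0.443088 -0.054927 = +0.388161;  D = -0.319445-0.220509i
d^4_{4,1}: single k=0 term ⇒ -0.113930;  D = -0.064408-0.093978i
Y_4^{m'}(θ=2.4025,φ=3.2119) and Σ D·Y over m':
  (-0.0032-0.0079i)·(+0.0875-0.0253i)  (+0.0010+0.0525i)·(+0.2765-0.0592i)  (+0.0650-0.1803i)·(+0.4244-0.0601i)  (-0.2863+0.3319i)·(+0.1935-0.0136i)  (+0.4729-0.2542i)·(-0.3114+0.0000i)  (-0.0344+0.0044i)·(-0.1935-0.0136i)  (-0.5456-0.1326i)·(+0.4244+0.0601i)  (-0.3194-0.2205i)·(-0.2765-0.0592i)  (-0.0644-0.0940i)·(+0.0875+0.0253i)
Y_4^1(R⁻¹ n̂) = -0.323345+0.061310i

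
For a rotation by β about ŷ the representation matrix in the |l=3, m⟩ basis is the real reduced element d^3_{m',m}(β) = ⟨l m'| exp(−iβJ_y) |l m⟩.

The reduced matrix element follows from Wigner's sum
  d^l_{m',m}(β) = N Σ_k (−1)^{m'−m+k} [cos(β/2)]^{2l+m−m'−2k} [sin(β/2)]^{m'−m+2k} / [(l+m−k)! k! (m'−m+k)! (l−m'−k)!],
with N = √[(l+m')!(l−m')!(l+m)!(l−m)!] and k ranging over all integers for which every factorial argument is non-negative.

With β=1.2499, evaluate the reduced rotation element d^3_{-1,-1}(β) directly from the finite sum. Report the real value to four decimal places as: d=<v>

d=-0.4377

d^3_{-1,-1}(β=1.2499) via Wigner's sum:
With c≡cos(β/2)=0.810992 and s≡sin(β/2)=0.585057, N=[2·24·2·24]^{1/2}=48.000000
k∈{0,1,2} keeps every argument non-negative
  k=0: (−1)^0·48.0000/(48)·0.8110^6·0.5851^0 = +0.284512
  k=1: (−1)^1·48.0000/(6)·0.8110^4·0.5851^2 = -1.184549
  k=2: (−1)^2·48.0000/(8)·0.8110^2·0.5851^4 = +0.462356
d^3_{-1,-1}(1.2499) = +0.284512 -1.184549 +0.462356 = -0.437681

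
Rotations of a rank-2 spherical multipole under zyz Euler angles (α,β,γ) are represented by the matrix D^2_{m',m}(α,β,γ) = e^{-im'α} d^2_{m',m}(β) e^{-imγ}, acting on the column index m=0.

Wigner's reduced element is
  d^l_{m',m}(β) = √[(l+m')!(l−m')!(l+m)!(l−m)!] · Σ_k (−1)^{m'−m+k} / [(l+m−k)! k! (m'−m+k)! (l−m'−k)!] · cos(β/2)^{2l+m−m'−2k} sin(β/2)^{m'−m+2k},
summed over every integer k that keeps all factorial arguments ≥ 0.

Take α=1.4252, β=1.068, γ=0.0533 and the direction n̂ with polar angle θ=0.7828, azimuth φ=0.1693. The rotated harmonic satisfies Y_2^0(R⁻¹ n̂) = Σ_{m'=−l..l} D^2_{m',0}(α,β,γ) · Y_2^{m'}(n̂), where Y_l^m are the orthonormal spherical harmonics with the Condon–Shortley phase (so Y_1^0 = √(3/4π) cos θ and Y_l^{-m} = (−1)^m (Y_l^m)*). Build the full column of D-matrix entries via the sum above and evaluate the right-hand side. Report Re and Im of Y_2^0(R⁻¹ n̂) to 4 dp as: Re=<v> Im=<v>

Re=-0.0466 Im=0.0000

Need the full column D^2_{m',0} for m'=−2..2 at α=1.4252, β=1.068, γ=0.0533.
cos(β/2)=0.860778, sin(β/2)=0.508981
d^2_{-2,0}: single k=2 term ⇒ +0.470176;  D = -0.450382+0.134985i
d^2_{-1,0}: k∈[1..2] ⇒ +0.795152 -0.278016 = +0.517136;  D = +0.075027+0.511664i
d^2_{0,0}: k∈[0..2] ⇒ +0.548990 -0.767794 +0.067113 = -0.151691;  D = -0.151691+0.000000i
d^2_{1,0}: k∈[0..1] ⇒ -0.795152 +0.278016 = -0.517136;  D = -0.075027+0.511664i
d^2_{2,0}: single k=0 term ⇒ +0.470176;  D = -0.450382-0.134985i
Y_2^{m'}(θ=0.7828,φ=0.1693) and Σ D·Y over m':
  (-0.4504+0.1350i)·(+0.1812-0.0638i)  (+0.0750+0.5117i)·(+0.3807-0.0651i)  (-0.1517+0.0000i)·(+0.1602+0.0000i)  (-0.0750+0.5117i)·(-0.3807-0.0651i)  (-0.4504-0.1350i)·(+0.1812+0.0638i)
Y_2^0(R⁻¹ n̂) = -0.046570+0.000000i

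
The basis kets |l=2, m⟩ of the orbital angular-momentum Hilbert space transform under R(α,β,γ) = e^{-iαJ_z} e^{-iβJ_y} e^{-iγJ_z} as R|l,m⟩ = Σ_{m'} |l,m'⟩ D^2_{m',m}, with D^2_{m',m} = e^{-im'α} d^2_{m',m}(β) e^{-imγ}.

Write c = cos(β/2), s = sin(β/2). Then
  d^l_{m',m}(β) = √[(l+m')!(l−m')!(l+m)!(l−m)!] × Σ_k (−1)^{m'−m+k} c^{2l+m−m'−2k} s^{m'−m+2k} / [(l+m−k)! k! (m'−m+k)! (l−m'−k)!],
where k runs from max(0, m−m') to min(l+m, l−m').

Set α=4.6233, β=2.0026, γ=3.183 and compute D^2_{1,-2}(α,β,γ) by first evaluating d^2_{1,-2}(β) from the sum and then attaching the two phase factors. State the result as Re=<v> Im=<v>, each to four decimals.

Re=0.1102 Im=-0.6347

Split into d^2_{1,-2}(β=2.0026) × two z-phases.
Half-angle: c=0.539208, s=0.842173. N=√(6·1·1·24)=12.000000
k: max(0,(-2)−(1))=0 … min(2+(-2),2−(1))=0
  k=0: (−1)^3·12.0000/(6)·0.5392^1·0.8422^3 = -0.644154
d^2_{1,-2}(2.0026) = -0.644154
Phases: e^{-i·(1)·4.6233}=-0.088971+0.996034i, e^{-i·(-2)·3.183}=+0.996573+0.082720i ⇒ D=+0.110188-0.634660i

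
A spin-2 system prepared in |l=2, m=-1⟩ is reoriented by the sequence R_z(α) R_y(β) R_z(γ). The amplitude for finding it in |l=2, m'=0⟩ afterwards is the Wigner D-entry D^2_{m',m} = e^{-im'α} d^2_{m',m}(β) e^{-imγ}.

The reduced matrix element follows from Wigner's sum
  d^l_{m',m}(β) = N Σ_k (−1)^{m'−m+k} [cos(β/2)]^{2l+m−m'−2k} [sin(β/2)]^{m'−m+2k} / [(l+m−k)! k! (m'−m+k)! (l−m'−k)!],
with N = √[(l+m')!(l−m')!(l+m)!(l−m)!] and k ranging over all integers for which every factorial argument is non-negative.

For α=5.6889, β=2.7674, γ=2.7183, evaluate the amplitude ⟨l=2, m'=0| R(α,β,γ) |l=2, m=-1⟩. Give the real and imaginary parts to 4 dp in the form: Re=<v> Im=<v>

Re=-0.3799 Im=0.1712

D^2_{0,-1}(5.6889,2.7674,2.7183) = e^{-i·0·5.6889}·d^2_{0,-1}(2.7674)·e^{-i·-1·2.7183}. Compute d first:
With c≡cos(β/2)=0.186007 and s≡sin(β/2)=0.982548, N=[2·2·1·6]^{1/2}=4.898979
Admissible k: 0..1 (factorial args all ≥0)
  k=0: (−1)^1·4.8990/(2)·0.1860^3·0.9825^1 = -0.015489
  k=1: (−1)^2·4.8990/(2)·0.1860^1·0.9825^3 = +0.432181
d^2_{0,-1}(2.7674) = -0.015489 +0.432181 = +0.416693
D = (+1.000000+0.000000i)·(+0.416693)·(-0.911741+0.410765i) = -0.379916+0.171163i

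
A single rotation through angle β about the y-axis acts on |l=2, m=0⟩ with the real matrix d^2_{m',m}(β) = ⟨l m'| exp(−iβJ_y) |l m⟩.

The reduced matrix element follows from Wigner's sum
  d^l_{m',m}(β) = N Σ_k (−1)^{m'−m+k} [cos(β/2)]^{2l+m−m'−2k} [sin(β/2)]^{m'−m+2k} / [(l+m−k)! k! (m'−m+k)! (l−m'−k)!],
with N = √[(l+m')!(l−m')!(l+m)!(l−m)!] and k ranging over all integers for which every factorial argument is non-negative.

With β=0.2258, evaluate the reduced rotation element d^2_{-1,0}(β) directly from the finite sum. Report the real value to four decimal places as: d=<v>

d^2_{-1,0}(β=0.2258) via Wigner's sum:
c=cos(0.2258/2)=0.993634, s=sin(0.2258/2)=0.112660; N=√[1·6·2·2]=4.898979
k: max(0,(0)−(-1))=1 … min(2+(0),2−(-1))=2
  k=1: (−1)^0·4.8990/(2)·0.9936^3·0.1127^1 = +0.270723
  k=2: (−1)^1·4.8990/(2)·0.9936^1·0.1127^3 = -0.003480
d^2_{-1,0}(0.2258) = +0.270723 -0.003480 = +0.267243

d=0.2672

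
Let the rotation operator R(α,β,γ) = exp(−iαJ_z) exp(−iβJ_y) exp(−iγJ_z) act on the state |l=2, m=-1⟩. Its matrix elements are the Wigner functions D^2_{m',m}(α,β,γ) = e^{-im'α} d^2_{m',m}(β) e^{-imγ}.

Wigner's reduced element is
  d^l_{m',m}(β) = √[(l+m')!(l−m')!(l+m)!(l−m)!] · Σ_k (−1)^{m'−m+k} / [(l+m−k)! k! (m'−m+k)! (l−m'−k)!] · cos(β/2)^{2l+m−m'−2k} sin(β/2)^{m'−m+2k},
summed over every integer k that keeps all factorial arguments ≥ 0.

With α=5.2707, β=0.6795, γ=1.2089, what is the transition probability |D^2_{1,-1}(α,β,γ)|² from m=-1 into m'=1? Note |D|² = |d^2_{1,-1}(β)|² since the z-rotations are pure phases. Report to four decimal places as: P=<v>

P=0.0806

D^2_{1,-1}(5.2707,0.6795,1.2089) = e^{-i·1·5.2707}·d^2_{1,-1}(0.6795)·e^{-i·-1·1.2089}. Compute d first:
With c≡cos(β/2)=0.942838 and s≡sin(β/2)=0.333251, N=[6·1·1·6]^{1/2}=6.000000
k∈{0,1} keeps every argument non-negative
  k=0: (−1)^2·6.0000/(2)·0.9428^2·0.3333^2 = +0.296169
  k=1: (−1)^3·6.0000/(6)·0.9428^0·0.3333^4 = -0.012334
d^2_{1,-1}(0.6795) = +0.296169 -0.012334 = +0.283835
|D^2_{1,-1}|² = |d^2_{1,-1}(β)|² = (+0.283835)² = 0.080562 (the z-rotation phases have unit modulus)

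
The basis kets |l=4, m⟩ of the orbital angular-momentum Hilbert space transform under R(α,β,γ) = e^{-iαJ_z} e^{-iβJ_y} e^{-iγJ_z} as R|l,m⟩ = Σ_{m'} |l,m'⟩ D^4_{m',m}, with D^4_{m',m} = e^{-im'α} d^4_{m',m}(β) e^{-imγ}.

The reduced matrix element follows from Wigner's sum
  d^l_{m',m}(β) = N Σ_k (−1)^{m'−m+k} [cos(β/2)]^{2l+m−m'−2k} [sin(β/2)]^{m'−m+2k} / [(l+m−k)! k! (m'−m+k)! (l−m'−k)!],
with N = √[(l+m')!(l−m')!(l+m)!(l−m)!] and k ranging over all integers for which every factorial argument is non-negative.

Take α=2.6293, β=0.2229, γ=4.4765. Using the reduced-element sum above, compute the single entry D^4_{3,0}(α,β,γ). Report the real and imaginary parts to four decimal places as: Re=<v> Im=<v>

Re=0.0005 Im=0.0156

D^4_{3,0}(2.6293,0.2229,4.4765) = e^{-i·3·2.6293}·d^4_{3,0}(0.2229)·e^{-i·0·4.4765}. Compute d first:
Half-angle: c=0.993796, s=0.111219. N=√(5040·1·24·24)=1703.830978
The bounds max(0,m−m')=0 and min(l+m,l−m')=1 give 2 terms
  k=0: (−1)^3·1703.8310/(144)·0.9938^5·0.1112^3 = -0.015779
  k=1: (−1)^4·1703.8310/(144)·0.9938^3·0.1112^5 = +0.000198
d^4_{3,0}(0.2229) = -0.015779 +0.000198 = -0.015582
Attach z-rotation phases: D = e^{-i(3)(2.6293)}·(-0.015582)·e^{-i(0)(4.4765)} = +0.000528+0.015573i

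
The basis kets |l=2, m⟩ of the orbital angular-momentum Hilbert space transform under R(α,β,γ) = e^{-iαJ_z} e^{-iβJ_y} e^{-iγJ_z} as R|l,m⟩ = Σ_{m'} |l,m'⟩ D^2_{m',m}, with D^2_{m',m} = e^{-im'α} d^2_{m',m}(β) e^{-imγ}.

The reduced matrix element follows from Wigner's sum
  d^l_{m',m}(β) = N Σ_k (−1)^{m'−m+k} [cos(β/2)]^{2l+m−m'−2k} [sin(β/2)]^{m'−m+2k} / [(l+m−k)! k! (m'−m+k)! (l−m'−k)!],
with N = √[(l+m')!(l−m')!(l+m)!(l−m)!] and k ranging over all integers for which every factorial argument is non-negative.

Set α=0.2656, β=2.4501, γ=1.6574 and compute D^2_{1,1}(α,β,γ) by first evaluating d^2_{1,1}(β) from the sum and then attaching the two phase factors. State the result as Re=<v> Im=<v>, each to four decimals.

Split into d^2_{1,1}(β=2.4501) × two z-phases.
Half-angle: c=0.338899, s=0.940823. N=√(6·1·6·1)=6.000000
k∈{0,1} keeps every argument non-negative
  k=0: (−1)^0·6.0000/(6)·0.3389^4·0.9408^0 = +0.013191
  k=1: (−1)^1·6.0000/(2)·0.3389^2·0.9408^2 = -0.304984
d^2_{1,1}(2.4501) = +0.013191 -0.304984 = -0.291793
Attach z-rotation phases: D = e^{-i(1)(0.2656)}·(-0.291793)·e^{-i(1)(1.6574)} = +0.100659+0.273881i

Re=0.1007 Im=0.2739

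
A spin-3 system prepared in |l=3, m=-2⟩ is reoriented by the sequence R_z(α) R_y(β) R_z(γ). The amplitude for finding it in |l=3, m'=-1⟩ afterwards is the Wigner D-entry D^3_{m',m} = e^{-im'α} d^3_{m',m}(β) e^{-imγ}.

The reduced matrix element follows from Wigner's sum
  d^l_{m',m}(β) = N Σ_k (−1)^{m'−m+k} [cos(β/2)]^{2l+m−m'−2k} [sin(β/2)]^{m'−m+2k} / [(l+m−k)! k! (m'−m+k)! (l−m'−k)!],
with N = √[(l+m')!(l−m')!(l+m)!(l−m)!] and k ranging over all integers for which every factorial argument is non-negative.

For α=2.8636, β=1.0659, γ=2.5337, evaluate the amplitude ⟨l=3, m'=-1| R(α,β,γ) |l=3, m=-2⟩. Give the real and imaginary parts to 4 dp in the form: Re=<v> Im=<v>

D^3_{-1,-2}(2.8636,1.0659,2.5337) = e^{-i·-1·2.8636}·d^3_{-1,-2}(1.0659)·e^{-i·-2·2.5337}. Compute d first:
With c≡cos(β/2)=0.861312 and s≡sin(β/2)=0.508076, N=[2·24·1·120]^{1/2}=75.894664
Admissible k: 0..1 (factorial args all ≥0)
  k=0: (−1)^1·75.8947/(24)·0.8613^5·0.5081^1 = -0.761608
  k=1: (−1)^2·75.8947/(12)·0.8613^3·0.5081^3 = +0.530028
d^3_{-1,-2}(1.0659) = -0.761608 +0.530028 = -0.231580
D = (-0.961608+0.274426i)·(-0.231580)·(+0.347601-0.937643i) = +0.017818-0.230894i

Re=0.0178 Im=-0.2309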